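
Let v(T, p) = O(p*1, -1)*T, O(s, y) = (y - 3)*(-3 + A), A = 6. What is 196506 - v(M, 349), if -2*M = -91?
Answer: 197052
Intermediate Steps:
M = 91/2 (M = -½*(-91) = 91/2 ≈ 45.500)
O(s, y) = -9 + 3*y (O(s, y) = (y - 3)*(-3 + 6) = (-3 + y)*3 = -9 + 3*y)
v(T, p) = -12*T (v(T, p) = (-9 + 3*(-1))*T = (-9 - 3)*T = -12*T)
196506 - v(M, 349) = 196506 - (-12)*91/2 = 196506 - 1*(-546) = 196506 + 546 = 197052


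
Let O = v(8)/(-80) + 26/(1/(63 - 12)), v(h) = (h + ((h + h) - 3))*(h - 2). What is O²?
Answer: 2806562529/1600 ≈ 1.7541e+6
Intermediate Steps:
v(h) = (-3 + 3*h)*(-2 + h) (v(h) = (h + (2*h - 3))*(-2 + h) = (h + (-3 + 2*h))*(-2 + h) = (-3 + 3*h)*(-2 + h))
O = 52977/40 (O = (6 - 9*8 + 3*8²)/(-80) + 26/(1/(63 - 12)) = (6 - 72 + 3*64)*(-1/80) + 26/(1/51) = (6 - 72 + 192)*(-1/80) + 26/(1/51) = 126*(-1/80) + 26*51 = -63/40 + 1326 = 52977/40 ≈ 1324.4)
O² = (52977/40)² = 2806562529/1600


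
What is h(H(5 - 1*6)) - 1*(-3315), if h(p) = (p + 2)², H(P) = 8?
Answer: 3415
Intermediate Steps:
h(p) = (2 + p)²
h(H(5 - 1*6)) - 1*(-3315) = (2 + 8)² - 1*(-3315) = 10² + 3315 = 100 + 3315 = 3415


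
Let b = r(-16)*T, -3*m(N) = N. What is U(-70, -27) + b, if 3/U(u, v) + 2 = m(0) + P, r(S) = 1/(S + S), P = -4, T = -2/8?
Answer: -63/128 ≈ -0.49219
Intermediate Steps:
T = -1/4 (T = -2*1/8 = -1/4 ≈ -0.25000)
m(N) = -N/3
r(S) = 1/(2*S)
U(u, v) = -1/2 (U(u, v) = 3/(-2 + (-1/3*0 - 4)) = 3/(-2 + (0 - 4)) = 3/(-2 - 4) = 3/(-6) = 3*(-1/6) = -1/2)
b = 1/128 (b = ((1/2)/(-16))*(-1/4) = ((1/2)*(-1/16))*(-1/4) = -1/32*(-1/4) = 1/128 ≈ 0.0078125)
U(-70, -27) + b = -1/2 + 1/128 = -63/128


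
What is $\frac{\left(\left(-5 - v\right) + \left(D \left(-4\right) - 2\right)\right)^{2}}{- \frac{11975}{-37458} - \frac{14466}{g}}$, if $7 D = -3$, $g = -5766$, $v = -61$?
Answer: $\frac{5475164689800}{4989141437} \approx 1097.4$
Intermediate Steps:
$D = - \frac{3}{7}$ ($D = \frac{1}{7} \left(-3\right) = - \frac{3}{7} \approx -0.42857$)
$\frac{\left(\left(-5 - v\right) + \left(D \left(-4\right) - 2\right)\right)^{2}}{- \frac{11975}{-37458} - \frac{14466}{g}} = \frac{\left(\left(-5 - -61\right) - \frac{2}{7}\right)^{2}}{- \frac{11975}{-37458} - \frac{14466}{-5766}} = \frac{\left(\left(-5 + 61\right) + \left(\frac{12}{7} - 2\right)\right)^{2}}{\left(-11975\right) \left(- \frac{1}{37458}\right) - - \frac{2411}{961}} = \frac{\left(56 - \frac{2}{7}\right)^{2}}{\frac{11975}{37458} + \frac{2411}{961}} = \frac{\left(\frac{390}{7}\right)^{2}}{\frac{101819213}{35997138}} = \frac{152100}{49} \cdot \frac{35997138}{101819213} = \frac{5475164689800}{4989141437}$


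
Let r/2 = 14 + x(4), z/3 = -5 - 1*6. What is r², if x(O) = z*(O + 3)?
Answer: 188356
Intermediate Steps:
z = -33 (z = 3*(-5 - 1*6) = 3*(-5 - 6) = 3*(-11) = -33)
x(O) = -99 - 33*O (x(O) = -33*(O + 3) = -33*(3 + O) = -99 - 33*O)
r = -434 (r = 2*(14 + (-99 - 33*4)) = 2*(14 + (-99 - 132)) = 2*(14 - 231) = 2*(-217) = -434)
r² = (-434)² = 188356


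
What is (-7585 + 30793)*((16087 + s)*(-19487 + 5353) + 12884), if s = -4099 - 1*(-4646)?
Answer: -5456016806976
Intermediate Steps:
s = 547 (s = -4099 + 4646 = 547)
(-7585 + 30793)*((16087 + s)*(-19487 + 5353) + 12884) = (-7585 + 30793)*((16087 + 547)*(-19487 + 5353) + 12884) = 23208*(16634*(-14134) + 12884) = 23208*(-235104956 + 12884) = 23208*(-235092072) = -5456016806976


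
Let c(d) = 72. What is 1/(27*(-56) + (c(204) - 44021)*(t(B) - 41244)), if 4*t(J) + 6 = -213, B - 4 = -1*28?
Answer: 4/7260149007 ≈ 5.5095e-10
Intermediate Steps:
B = -24 (B = 4 - 1*28 = 4 - 28 = -24)
t(J) = -219/4 (t(J) = -3/2 + (¼)*(-213) = -3/2 - 213/4 = -219/4)
1/(27*(-56) + (c(204) - 44021)*(t(B) - 41244)) = 1/(27*(-56) + (72 - 44021)*(-219/4 - 41244)) = 1/(-1512 - 43949*(-165195/4)) = 1/(-1512 + 7260155055/4) = 1/(7260149007/4) = 4/7260149007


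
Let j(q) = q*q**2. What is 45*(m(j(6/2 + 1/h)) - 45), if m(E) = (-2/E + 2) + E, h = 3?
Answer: -81229/300 ≈ -270.76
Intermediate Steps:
j(q) = q**3
m(E) = 2 + E - 2/E (m(E) = (2 - 2/E) + E = 2 + E - 2/E)
45*(m(j(6/2 + 1/h)) - 45) = 45*((2 + (6/2 + 1/3)**3 - 2/(6/2 + 1/3)**3) - 45) = 45*((2 + (6*(1/2) + 1*(1/3))**3 - 2/(6*(1/2) + 1*(1/3))**3) - 45) = 45*((2 + (3 + 1/3)**3 - 2/(3 + 1/3)**3) - 45) = 45*((2 + (10/3)**3 - 2/((10/3)**3)) - 45) = 45*((2 + 1000/27 - 2/1000/27) - 45) = 45*((2 + 1000/27 - 2*27/1000) - 45) = 45*((2 + 1000/27 - 27/500) - 45) = 45*(526271/13500 - 45) = 45*(-81229/13500) = -81229/300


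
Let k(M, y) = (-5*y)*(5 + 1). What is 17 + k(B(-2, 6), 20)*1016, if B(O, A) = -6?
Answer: -609583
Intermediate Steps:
k(M, y) = -30*y (k(M, y) = -5*y*6 = -30*y)
17 + k(B(-2, 6), 20)*1016 = 17 - 30*20*1016 = 17 - 600*1016 = 17 - 609600 = -609583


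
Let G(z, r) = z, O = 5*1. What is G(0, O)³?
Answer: 0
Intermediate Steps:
O = 5
G(0, O)³ = 0³ = 0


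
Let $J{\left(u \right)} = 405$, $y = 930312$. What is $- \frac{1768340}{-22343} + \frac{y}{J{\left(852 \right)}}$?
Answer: $\frac{796375508}{335145} \approx 2376.2$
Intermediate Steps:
$- \frac{1768340}{-22343} + \frac{y}{J{\left(852 \right)}} = - \frac{1768340}{-22343} + \frac{930312}{405} = \left(-1768340\right) \left(- \frac{1}{22343}\right) + 930312 \cdot \frac{1}{405} = \frac{1768340}{22343} + \frac{34456}{15} = \frac{796375508}{335145}$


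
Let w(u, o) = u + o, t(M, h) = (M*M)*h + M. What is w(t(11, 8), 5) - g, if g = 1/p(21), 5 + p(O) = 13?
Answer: 7871/8 ≈ 983.88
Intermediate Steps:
p(O) = 8 (p(O) = -5 + 13 = 8)
t(M, h) = M + h*M**2 (t(M, h) = M**2*h + M = h*M**2 + M = M + h*M**2)
w(u, o) = o + u
g = 1/8 ≈ 0.12500
w(t(11, 8), 5) - g = (5 + 11*(1 + 11*8)) - 1*1/8 = (5 + 11*(1 + 88)) - 1/8 = (5 + 11*89) - 1/8 = (5 + 979) - 1/8 = 984 - 1/8 = 7871/8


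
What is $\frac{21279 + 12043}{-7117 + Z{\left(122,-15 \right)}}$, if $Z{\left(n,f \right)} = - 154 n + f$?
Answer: $- \frac{16661}{12960} \approx -1.2856$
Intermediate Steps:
$Z{\left(n,f \right)} = f - 154 n$
$\frac{21279 + 12043}{-7117 + Z{\left(122,-15 \right)}} = \frac{21279 + 12043}{-7117 - 18803} = \frac{33322}{-7117 - 18803} = \frac{33322}{-25920} = 33322 \left(- \frac{1}{25920}\right) = - \frac{16661}{12960}$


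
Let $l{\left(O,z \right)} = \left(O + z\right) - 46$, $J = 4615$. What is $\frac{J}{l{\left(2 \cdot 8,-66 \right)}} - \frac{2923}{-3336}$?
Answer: $- \frac{209931}{4448} \approx -47.197$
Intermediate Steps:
$l{\left(O,z \right)} = -46 + O + z$
$\frac{J}{l{\left(2 \cdot 8,-66 \right)}} - \frac{2923}{-3336} = \frac{4615}{-46 + 2 \cdot 8 - 66} - \frac{2923}{-3336} = \frac{4615}{-46 + 16 - 66} - - \frac{2923}{3336} = \frac{4615}{-96} + \frac{2923}{3336} = 4615 \left(- \frac{1}{96}\right) + \frac{2923}{3336} = - \frac{4615}{96} + \frac{2923}{3336} = - \frac{209931}{4448}$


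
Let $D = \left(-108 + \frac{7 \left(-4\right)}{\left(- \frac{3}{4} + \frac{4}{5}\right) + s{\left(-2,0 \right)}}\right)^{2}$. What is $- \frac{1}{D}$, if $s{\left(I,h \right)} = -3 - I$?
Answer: $- \frac{361}{2226064} \approx -0.00016217$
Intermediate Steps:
$D = \frac{2226064}{361}$ ($D = \left(-108 + \frac{7 \left(-4\right)}{\left(- \frac{3}{4} + \frac{4}{5}\right) - 1}\right)^{2} = \left(-108 - \frac{28}{\left(\left(-3\right) \frac{1}{4} + 4 \cdot \frac{1}{5}\right) + \left(-3 + 2\right)}\right)^{2} = \left(-108 - \frac{28}{\left(- \frac{3}{4} + \frac{4}{5}\right) - 1}\right)^{2} = \left(-108 - \frac{28}{\frac{1}{20} - 1}\right)^{2} = \left(-108 - \frac{28}{- \frac{19}{20}}\right)^{2} = \left(-108 - - \frac{560}{19}\right)^{2} = \left(-108 + \frac{560}{19}\right)^{2} = \left(- \frac{1492}{19}\right)^{2} = \frac{2226064}{361} \approx 6166.4$)
$- \frac{1}{D} = - \frac{1}{\frac{2226064}{361}} = \left(-1\right) \frac{361}{2226064} = - \frac{361}{2226064}$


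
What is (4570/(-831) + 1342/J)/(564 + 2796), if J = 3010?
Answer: -6320249/4202200800 ≈ -0.0015040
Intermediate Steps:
(4570/(-831) + 1342/J)/(564 + 2796) = (4570/(-831) + 1342/3010)/(564 + 2796) = (4570*(-1/831) + 1342*(1/3010))/3360 = (-4570/831 + 671/1505)*(1/3360) = -6320249/1250655*1/3360 = -6320249/4202200800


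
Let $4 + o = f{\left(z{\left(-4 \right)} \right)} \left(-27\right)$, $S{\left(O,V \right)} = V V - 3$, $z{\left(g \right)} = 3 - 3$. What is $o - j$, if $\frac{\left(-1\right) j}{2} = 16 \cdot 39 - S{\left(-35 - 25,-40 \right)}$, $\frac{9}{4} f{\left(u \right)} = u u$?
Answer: $-1950$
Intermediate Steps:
$z{\left(g \right)} = 0$
$f{\left(u \right)} = \frac{4 u^{2}}{9}$ ($f{\left(u \right)} = \frac{4 u u}{9} = \frac{4 u^{2}}{9}$)
$S{\left(O,V \right)} = -3 + V^{2}$ ($S{\left(O,V \right)} = V^{2} - 3 = -3 + V^{2}$)
$o = -4$ ($o = -4 + \frac{4 \cdot 0^{2}}{9} \left(-27\right) = -4 + \frac{4}{9} \cdot 0 \left(-27\right) = -4 + 0 \left(-27\right) = -4 + 0 = -4$)
$j = 1946$ ($j = - 2 \left(16 \cdot 39 - \left(-3 + \left(-40\right)^{2}\right)\right) = - 2 \left(624 - \left(-3 + 1600\right)\right) = - 2 \left(624 - 1597\right) = \left(-2\right) \left(-973\right) = 1946$)
$o - j = -4 - 1946 = -1950$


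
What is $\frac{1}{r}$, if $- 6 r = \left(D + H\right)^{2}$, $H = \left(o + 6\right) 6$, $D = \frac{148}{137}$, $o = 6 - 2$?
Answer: $- \frac{56307}{35011712} \approx -0.0016082$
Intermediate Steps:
$o = 4$ ($o = 6 - 2 = 4$)
$D = \frac{148}{137}$ ($D = 148 \cdot \frac{1}{137} = \frac{148}{137} \approx 1.0803$)
$H = 60$ ($H = \left(4 + 6\right) 6 = 10 \cdot 6 = 60$)
$r = - \frac{35011712}{56307}$ ($r = - \frac{\left(\frac{148}{137} + 60\right)^{2}}{6} = - \frac{\left(\frac{8368}{137}\right)^{2}}{6} = \left(- \frac{1}{6}\right) \frac{70023424}{18769} = - \frac{35011712}{56307} \approx -621.8$)
$\frac{1}{r} = \frac{1}{- \frac{35011712}{56307}} = - \frac{56307}{35011712}$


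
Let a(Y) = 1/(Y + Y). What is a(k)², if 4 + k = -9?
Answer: 1/676 ≈ 0.0014793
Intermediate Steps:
k = -13 (k = -4 - 9 = -13)
a(Y) = 1/(2*Y)
a(k)² = ((½)/(-13))² = ((½)*(-1/13))² = (-1/26)² = 1/676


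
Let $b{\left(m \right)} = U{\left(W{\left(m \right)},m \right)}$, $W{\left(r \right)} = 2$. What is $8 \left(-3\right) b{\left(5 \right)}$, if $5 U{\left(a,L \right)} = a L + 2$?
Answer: $- \frac{288}{5} \approx -57.6$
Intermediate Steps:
$U{\left(a,L \right)} = \frac{2}{5} + \frac{L a}{5}$ ($U{\left(a,L \right)} = \frac{a L + 2}{5} = \frac{L a + 2}{5} = \frac{2 + L a}{5} = \frac{2}{5} + \frac{L a}{5}$)
$b{\left(m \right)} = \frac{2}{5} + \frac{2 m}{5}$ ($b{\left(m \right)} = \frac{2}{5} + \frac{1}{5} m 2 = \frac{2}{5} + \frac{2 m}{5}$)
$8 \left(-3\right) b{\left(5 \right)} = 8 \left(-3\right) \left(\frac{2}{5} + \frac{2}{5} \cdot 5\right) = - 24 \left(\frac{2}{5} + 2\right) = \left(-24\right) \frac{12}{5} = - \frac{288}{5}$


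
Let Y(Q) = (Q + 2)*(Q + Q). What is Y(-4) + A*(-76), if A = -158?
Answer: 12024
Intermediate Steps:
Y(Q) = 2*Q*(2 + Q) (Y(Q) = (2 + Q)*(2*Q) = 2*Q*(2 + Q))
Y(-4) + A*(-76) = 2*(-4)*(2 - 4) - 158*(-76) = 2*(-4)*(-2) + 12008 = 16 + 12008 = 12024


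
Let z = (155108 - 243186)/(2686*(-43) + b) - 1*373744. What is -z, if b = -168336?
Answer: 53040583209/141917 ≈ 3.7374e+5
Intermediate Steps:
z = -53040583209/141917 (z = (155108 - 243186)/(2686*(-43) - 168336) - 1*373744 = -88078/(-115498 - 168336) - 373744 = -88078/(-283834) - 373744 = -88078*(-1/283834) - 373744 = 44039/141917 - 373744 = -53040583209/141917 ≈ -3.7374e+5)
-z = -1*(-53040583209/141917) = 53040583209/141917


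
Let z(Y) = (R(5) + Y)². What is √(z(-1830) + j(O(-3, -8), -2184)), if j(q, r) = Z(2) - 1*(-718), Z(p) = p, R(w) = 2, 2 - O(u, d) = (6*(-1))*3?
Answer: 4*√208894 ≈ 1828.2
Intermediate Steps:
O(u, d) = 20 (O(u, d) = 2 - 6*(-1)*3 = 2 - (-6)*3 = 2 - 1*(-18) = 2 + 18 = 20)
j(q, r) = 720 (j(q, r) = 2 - 1*(-718) = 2 + 718 = 720)
z(Y) = (2 + Y)²
√(z(-1830) + j(O(-3, -8), -2184)) = √((2 - 1830)² + 720) = √((-1828)² + 720) = √(3341584 + 720) = √3342304 = 4*√208894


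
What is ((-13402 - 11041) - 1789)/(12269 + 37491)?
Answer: -3279/6220 ≈ -0.52717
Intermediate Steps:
((-13402 - 11041) - 1789)/(12269 + 37491) = (-24443 - 1789)/49760 = -26232*1/49760 = -3279/6220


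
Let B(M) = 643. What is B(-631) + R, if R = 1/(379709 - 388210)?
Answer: 5466142/8501 ≈ 643.00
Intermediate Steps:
R = -1/8501 (R = 1/(-8501) = -1/8501 ≈ -0.00011763)
B(-631) + R = 643 - 1/8501 = 5466142/8501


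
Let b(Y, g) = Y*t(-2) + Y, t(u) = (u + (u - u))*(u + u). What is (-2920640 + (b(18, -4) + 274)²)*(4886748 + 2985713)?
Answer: -21496101148784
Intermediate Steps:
t(u) = 2*u² (t(u) = (u + 0)*(2*u) = u*(2*u) = 2*u²)
b(Y, g) = 9*Y (b(Y, g) = Y*(2*(-2)²) + Y = Y*(2*4) + Y = Y*8 + Y = 8*Y + Y = 9*Y)
(-2920640 + (b(18, -4) + 274)²)*(4886748 + 2985713) = (-2920640 + (9*18 + 274)²)*(4886748 + 2985713) = (-2920640 + (162 + 274)²)*7872461 = (-2920640 + 436²)*7872461 = (-2920640 + 190096)*7872461 = -2730544*7872461 = -21496101148784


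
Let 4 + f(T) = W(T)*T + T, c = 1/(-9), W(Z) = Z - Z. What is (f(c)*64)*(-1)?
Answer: 2368/9 ≈ 263.11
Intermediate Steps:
W(Z) = 0
c = -⅑ ≈ -0.11111
f(T) = -4 + T (f(T) = -4 + (0*T + T) = -4 + (0 + T) = -4 + T)
(f(c)*64)*(-1) = ((-4 - ⅑)*64)*(-1) = -37/9*64*(-1) = -2368/9*(-1) = 2368/9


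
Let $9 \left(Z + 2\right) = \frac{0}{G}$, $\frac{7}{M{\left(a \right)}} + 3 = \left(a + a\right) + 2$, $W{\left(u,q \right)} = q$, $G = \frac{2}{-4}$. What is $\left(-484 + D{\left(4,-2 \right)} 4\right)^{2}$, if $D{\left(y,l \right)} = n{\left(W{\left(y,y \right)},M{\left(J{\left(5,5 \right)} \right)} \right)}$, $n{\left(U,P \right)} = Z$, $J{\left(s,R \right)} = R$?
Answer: $242064$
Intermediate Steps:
$G = - \frac{1}{2}$ ($G = 2 \left(- \frac{1}{4}\right) = - \frac{1}{2} \approx -0.5$)
$M{\left(a \right)} = \frac{7}{-1 + 2 a}$ ($M{\left(a \right)} = \frac{7}{-3 + \left(\left(a + a\right) + 2\right)} = \frac{7}{-3 + \left(2 a + 2\right)} = \frac{7}{-3 + \left(2 + 2 a\right)} = \frac{7}{-1 + 2 a}$)
$Z = -2$ ($Z = -2 + \frac{0 \frac{1}{- \frac{1}{2}}}{9} = -2 + \frac{0 \left(-2\right)}{9} = -2 + \frac{1}{9} \cdot 0 = -2 + 0 = -2$)
$n{\left(U,P \right)} = -2$
$D{\left(y,l \right)} = -2$
$\left(-484 + D{\left(4,-2 \right)} 4\right)^{2} = \left(-484 - 8\right)^{2} = \left(-492\right)^{2} = 242064$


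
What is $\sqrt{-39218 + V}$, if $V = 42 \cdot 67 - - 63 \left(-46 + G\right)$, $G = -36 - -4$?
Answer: $i \sqrt{41318} \approx 203.27 i$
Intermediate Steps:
$G = -32$ ($G = -36 + 4 = -32$)
$V = -2100$ ($V = 42 \cdot 67 - - 63 \left(-46 - 32\right) = 2814 - \left(-63\right) \left(-78\right) = 2814 - 4914 = -2100$)
$\sqrt{-39218 + V} = \sqrt{-39218 - 2100} = \sqrt{-41318} = i \sqrt{41318}$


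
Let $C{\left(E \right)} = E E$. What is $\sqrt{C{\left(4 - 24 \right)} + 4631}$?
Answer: $3 \sqrt{559} \approx 70.93$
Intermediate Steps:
$C{\left(E \right)} = E^{2}$
$\sqrt{C{\left(4 - 24 \right)} + 4631} = \sqrt{\left(4 - 24\right)^{2} + 4631} = \sqrt{\left(-20\right)^{2} + 4631} = \sqrt{400 + 4631} = \sqrt{5031} = 3 \sqrt{559}$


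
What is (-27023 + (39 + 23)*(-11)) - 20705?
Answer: -48410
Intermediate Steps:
(-27023 + (39 + 23)*(-11)) - 20705 = (-27023 + 62*(-11)) - 20705 = (-27023 - 682) - 20705 = -27705 - 20705 = -48410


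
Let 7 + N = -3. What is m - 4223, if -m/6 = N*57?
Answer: -803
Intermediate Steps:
N = -10 (N = -7 - 3 = -10)
m = 3420 (m = -(-60)*57 = -6*(-570) = 3420)
m - 4223 = 3420 - 4223 = -803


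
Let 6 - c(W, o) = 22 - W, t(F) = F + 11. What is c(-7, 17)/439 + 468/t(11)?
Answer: 102473/4829 ≈ 21.220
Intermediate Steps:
t(F) = 11 + F
c(W, o) = -16 + W (c(W, o) = 6 - (22 - W) = 6 + (-22 + W) = -16 + W)
c(-7, 17)/439 + 468/t(11) = (-16 - 7)/439 + 468/(11 + 11) = -23*1/439 + 468/22 = -23/439 + 468*(1/22) = -23/439 + 234/11 = 102473/4829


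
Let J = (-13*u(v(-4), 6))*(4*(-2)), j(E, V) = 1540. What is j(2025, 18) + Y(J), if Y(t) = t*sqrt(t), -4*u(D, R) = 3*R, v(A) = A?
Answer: 1540 - 2808*I*sqrt(13) ≈ 1540.0 - 10124.0*I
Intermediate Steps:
u(D, R) = -3*R/4
J = -468 (J = (-(-39)*6/4)*(4*(-2)) = -13*(-9/2)*(-8) = (117/2)*(-8) = -468)
Y(t) = t**(3/2)
j(2025, 18) + Y(J) = 1540 + (-468)**(3/2) = 1540 - 2808*I*sqrt(13)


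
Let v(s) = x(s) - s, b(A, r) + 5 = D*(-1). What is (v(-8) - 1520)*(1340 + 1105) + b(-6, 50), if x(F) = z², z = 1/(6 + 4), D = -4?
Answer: -73936331/20 ≈ -3.6968e+6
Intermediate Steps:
z = ⅒ (z = 1/10 = ⅒ ≈ 0.10000)
x(F) = 1/100 (x(F) = (⅒)² = 1/100)
b(A, r) = -1 (b(A, r) = -5 - 4*(-1) = -5 + 4 = -1)
v(s) = 1/100 - s
(v(-8) - 1520)*(1340 + 1105) + b(-6, 50) = ((1/100 - 1*(-8)) - 1520)*(1340 + 1105) - 1 = ((1/100 + 8) - 1520)*2445 - 1 = (801/100 - 1520)*2445 - 1 = -151199/100*2445 - 1 = -73936311/20 - 1 = -73936331/20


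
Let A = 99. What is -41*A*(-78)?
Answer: 316602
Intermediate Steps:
-41*A*(-78) = -41*99*(-78) = -4059*(-78) = 316602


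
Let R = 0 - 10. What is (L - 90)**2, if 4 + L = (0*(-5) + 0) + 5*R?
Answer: 20736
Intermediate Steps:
R = -10
L = -54 (L = -4 + ((0*(-5) + 0) + 5*(-10)) = -4 + ((0 + 0) - 50) = -4 + (0 - 50) = -4 - 50 = -54)
(L - 90)**2 = (-54 - 90)**2 = (-144)**2 = 20736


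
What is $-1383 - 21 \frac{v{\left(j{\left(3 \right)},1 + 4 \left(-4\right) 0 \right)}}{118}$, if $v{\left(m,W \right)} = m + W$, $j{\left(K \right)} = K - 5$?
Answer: $- \frac{163173}{118} \approx -1382.8$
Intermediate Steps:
$j{\left(K \right)} = -5 + K$
$v{\left(m,W \right)} = W + m$
$-1383 - 21 \frac{v{\left(j{\left(3 \right)},1 + 4 \left(-4\right) 0 \right)}}{118} = -1383 - 21 \frac{\left(1 + 4 \left(-4\right) 0\right) + \left(-5 + 3\right)}{118} = -1383 - 21 \left(\left(1 - 0\right) - 2\right) \frac{1}{118} = -1383 - 21 \left(\left(1 + 0\right) - 2\right) \frac{1}{118} = -1383 - 21 \left(1 - 2\right) \frac{1}{118} = -1383 - 21 \left(\left(-1\right) \frac{1}{118}\right) = -1383 - - \frac{21}{118} = -1383 + \frac{21}{118} = - \frac{163173}{118}$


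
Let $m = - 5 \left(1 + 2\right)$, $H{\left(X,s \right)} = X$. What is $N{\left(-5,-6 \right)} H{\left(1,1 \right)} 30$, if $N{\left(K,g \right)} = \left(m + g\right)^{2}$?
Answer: $13230$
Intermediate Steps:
$m = -15$ ($m = \left(-5\right) 3 = -15$)
$N{\left(K,g \right)} = \left(-15 + g\right)^{2}$
$N{\left(-5,-6 \right)} H{\left(1,1 \right)} 30 = \left(-15 - 6\right)^{2} \cdot 1 \cdot 30 = \left(-21\right)^{2} \cdot 1 \cdot 30 = 441 \cdot 1 \cdot 30 = 441 \cdot 30 = 13230$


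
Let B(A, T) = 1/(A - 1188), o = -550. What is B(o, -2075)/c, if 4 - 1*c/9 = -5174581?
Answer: -1/80940858570 ≈ -1.2355e-11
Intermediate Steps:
B(A, T) = 1/(-1188 + A)
c = 46571265 (c = 36 - 9*(-5174581) = 36 + 46571229 = 46571265)
B(o, -2075)/c = 1/(-1188 - 550*46571265) = (1/46571265)/(-1738) = -1/1738*1/46571265 = -1/80940858570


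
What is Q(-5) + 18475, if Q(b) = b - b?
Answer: 18475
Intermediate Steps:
Q(b) = 0
Q(-5) + 18475 = 0 + 18475 = 18475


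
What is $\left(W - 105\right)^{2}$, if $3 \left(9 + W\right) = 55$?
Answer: $\frac{82369}{9} \approx 9152.1$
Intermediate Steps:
$W = \frac{28}{3}$ ($W = -9 + \frac{1}{3} \cdot 55 = -9 + \frac{55}{3} = \frac{28}{3} \approx 9.3333$)
$\left(W - 105\right)^{2} = \left(\frac{28}{3} - 105\right)^{2} = \left(- \frac{287}{3}\right)^{2} = \frac{82369}{9}$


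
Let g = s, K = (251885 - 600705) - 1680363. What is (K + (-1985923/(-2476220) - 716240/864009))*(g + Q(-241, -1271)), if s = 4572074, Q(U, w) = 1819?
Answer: -389353908724377190429919/41950516980 ≈ -9.2813e+12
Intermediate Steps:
K = -2029183 (K = -348820 - 1680363 = -2029183)
g = 4572074
(K + (-1985923/(-2476220) - 716240/864009))*(g + Q(-241, -1271)) = (-2029183 + (-1985923/(-2476220) - 716240/864009))*(4572074 + 1819) = (-2029183 + (-1985923*(-1/2476220) - 716240*1/864009))*4573893 = (-2029183 + (116819/145660 - 716240/864009))*4573893 = (-2029183 - 3394851029/125851550940)*4573893 = -255375831085933049/125851550940*4573893 = -389353908724377190429919/41950516980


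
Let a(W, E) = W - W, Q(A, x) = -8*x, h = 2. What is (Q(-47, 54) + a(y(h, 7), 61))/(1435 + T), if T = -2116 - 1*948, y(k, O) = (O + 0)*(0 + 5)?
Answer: 48/181 ≈ 0.26519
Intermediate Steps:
y(k, O) = 5*O (y(k, O) = O*5 = 5*O)
T = -3064 (T = -2116 - 948 = -3064)
a(W, E) = 0
(Q(-47, 54) + a(y(h, 7), 61))/(1435 + T) = (-8*54 + 0)/(1435 - 3064) = (-432 + 0)/(-1629) = -432*(-1/1629) = 48/181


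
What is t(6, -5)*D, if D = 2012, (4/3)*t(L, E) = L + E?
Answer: 1509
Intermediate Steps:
t(L, E) = 3*E/4 + 3*L/4 (t(L, E) = 3*(L + E)/4 = 3*(E + L)/4 = 3*E/4 + 3*L/4)
t(6, -5)*D = ((¾)*(-5) + (¾)*6)*2012 = (-15/4 + 9/2)*2012 = (¾)*2012 = 1509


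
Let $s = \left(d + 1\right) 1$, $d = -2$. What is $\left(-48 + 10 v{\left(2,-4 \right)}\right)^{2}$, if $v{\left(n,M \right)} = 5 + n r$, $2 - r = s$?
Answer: $3844$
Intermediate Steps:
$s = -1$ ($s = \left(-2 + 1\right) 1 = \left(-1\right) 1 = -1$)
$r = 3$ ($r = 2 - -1 = 2 + 1 = 3$)
$v{\left(n,M \right)} = 5 + 3 n$ ($v{\left(n,M \right)} = 5 + n 3 = 5 + 3 n$)
$\left(-48 + 10 v{\left(2,-4 \right)}\right)^{2} = \left(-48 + 10 \left(5 + 3 \cdot 2\right)\right)^{2} = \left(-48 + 10 \left(5 + 6\right)\right)^{2} = \left(-48 + 10 \cdot 11\right)^{2} = \left(-48 + 110\right)^{2} = 62^{2} = 3844$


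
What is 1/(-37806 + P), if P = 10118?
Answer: -1/27688 ≈ -3.6117e-5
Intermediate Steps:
1/(-37806 + P) = 1/(-37806 + 10118) = 1/(-27688) = -1/27688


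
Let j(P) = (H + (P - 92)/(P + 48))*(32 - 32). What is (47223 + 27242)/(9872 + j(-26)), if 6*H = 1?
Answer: 74465/9872 ≈ 7.5431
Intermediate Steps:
H = ⅙ (H = (⅙)*1 = ⅙ ≈ 0.16667)
j(P) = 0 (j(P) = (⅙ + (P - 92)/(P + 48))*(32 - 32) = (⅙ + (-92 + P)/(48 + P))*0 = 0)
(47223 + 27242)/(9872 + j(-26)) = (47223 + 27242)/(9872 + 0) = 74465/9872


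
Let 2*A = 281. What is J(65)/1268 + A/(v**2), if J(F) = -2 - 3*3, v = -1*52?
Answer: 74205/1714336 ≈ 0.043285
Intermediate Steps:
A = 281/2 (A = (1/2)*281 = 281/2 ≈ 140.50)
v = -52
J(F) = -11 (J(F) = -2 - 9 = -11)
J(65)/1268 + A/(v**2) = -11/1268 + 281/(2*((-52)**2)) = -11*1/1268 + (281/2)/2704 = -11/1268 + (281/2)*(1/2704) = -11/1268 + 281/5408 = 74205/1714336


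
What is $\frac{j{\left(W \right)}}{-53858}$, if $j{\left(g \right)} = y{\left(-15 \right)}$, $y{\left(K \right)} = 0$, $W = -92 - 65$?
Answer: $0$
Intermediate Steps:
$W = -157$
$j{\left(g \right)} = 0$
$\frac{j{\left(W \right)}}{-53858} = \frac{0}{-53858} = 0 \left(- \frac{1}{53858}\right) = 0$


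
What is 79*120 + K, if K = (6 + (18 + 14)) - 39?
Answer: 9479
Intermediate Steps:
K = -1 (K = (6 + 32) - 39 = 38 - 39 = -1)
79*120 + K = 79*120 - 1 = 9480 - 1 = 9479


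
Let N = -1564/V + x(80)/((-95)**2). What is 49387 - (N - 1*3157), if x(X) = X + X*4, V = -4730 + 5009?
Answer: 5292739276/100719 ≈ 52550.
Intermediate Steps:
V = 279
x(X) = 5*X (x(X) = X + 4*X = 5*X)
N = -560140/100719 (N = -1564/279 + (5*80)/((-95)**2) = -1564*1/279 + 400/9025 = -1564/279 + 400*(1/9025) = -1564/279 + 16/361 = -560140/100719 ≈ -5.5614)
49387 - (N - 1*3157) = 49387 - (-560140/100719 - 1*3157) = 49387 - (-560140/100719 - 3157) = 49387 - 1*(-318530023/100719) = 49387 + 318530023/100719 = 5292739276/100719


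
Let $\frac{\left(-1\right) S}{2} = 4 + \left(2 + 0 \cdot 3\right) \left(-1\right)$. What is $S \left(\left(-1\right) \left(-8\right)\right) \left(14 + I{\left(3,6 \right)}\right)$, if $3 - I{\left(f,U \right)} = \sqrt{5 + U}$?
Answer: $-544 + 32 \sqrt{11} \approx -437.87$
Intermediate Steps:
$I{\left(f,U \right)} = 3 - \sqrt{5 + U}$
$S = -4$ ($S = - 2 \left(4 + \left(2 + 0 \cdot 3\right) \left(-1\right)\right) = - 2 \left(4 + \left(2 + 0\right) \left(-1\right)\right) = - 2 \left(4 + 2 \left(-1\right)\right) = - 2 \left(4 - 2\right) = \left(-2\right) 2 = -4$)
$S \left(\left(-1\right) \left(-8\right)\right) \left(14 + I{\left(3,6 \right)}\right) = - 4 \left(\left(-1\right) \left(-8\right)\right) \left(14 + \left(3 - \sqrt{5 + 6}\right)\right) = \left(-4\right) 8 \left(14 + \left(3 - \sqrt{11}\right)\right) = - 32 \left(17 - \sqrt{11}\right) = -544 + 32 \sqrt{11}$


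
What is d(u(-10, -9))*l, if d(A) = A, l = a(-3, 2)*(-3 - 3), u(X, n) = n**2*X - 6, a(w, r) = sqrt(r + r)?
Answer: 9792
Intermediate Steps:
a(w, r) = sqrt(2)*sqrt(r) (a(w, r) = sqrt(2*r) = sqrt(2)*sqrt(r))
u(X, n) = -6 + X*n**2 (u(X, n) = X*n**2 - 6 = -6 + X*n**2)
l = -12 (l = (sqrt(2)*sqrt(2))*(-3 - 3) = 2*(-6) = -12)
d(u(-10, -9))*l = (-6 - 10*(-9)**2)*(-12) = (-6 - 10*81)*(-12) = (-6 - 810)*(-12) = -816*(-12) = 9792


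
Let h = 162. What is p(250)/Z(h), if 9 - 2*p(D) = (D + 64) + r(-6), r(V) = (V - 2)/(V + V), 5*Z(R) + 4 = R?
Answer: -4585/948 ≈ -4.8365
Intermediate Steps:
Z(R) = -⅘ + R/5
r(V) = (-2 + V)/(2*V) (r(V) = (-2 + V)/((2*V)) = (-2 + V)*(1/(2*V)) = (-2 + V)/(2*V))
p(D) = -167/6 - D/2 (p(D) = 9/2 - ((D + 64) + (½)*(-2 - 6)/(-6))/2 = 9/2 - ((64 + D) + (½)*(-⅙)*(-8))/2 = 9/2 - ((64 + D) + ⅔)/2 = 9/2 - (194/3 + D)/2 = 9/2 + (-97/3 - D/2) = -167/6 - D/2)
p(250)/Z(h) = (-167/6 - ½*250)/(-⅘ + (⅕)*162) = (-167/6 - 125)/(-⅘ + 162/5) = -917/(6*158/5) = -917/6*5/158 = -4585/948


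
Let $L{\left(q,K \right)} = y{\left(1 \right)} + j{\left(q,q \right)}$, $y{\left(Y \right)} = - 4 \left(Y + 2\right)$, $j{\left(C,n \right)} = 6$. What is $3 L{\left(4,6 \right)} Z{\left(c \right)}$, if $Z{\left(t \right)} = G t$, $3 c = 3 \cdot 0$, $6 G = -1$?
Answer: $0$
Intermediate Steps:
$G = - \frac{1}{6}$ ($G = \frac{1}{6} \left(-1\right) = - \frac{1}{6} \approx -0.16667$)
$c = 0$ ($c = \frac{3 \cdot 0}{3} = \frac{1}{3} \cdot 0 = 0$)
$y{\left(Y \right)} = -8 - 4 Y$ ($y{\left(Y \right)} = - 4 \left(2 + Y\right) = -8 - 4 Y$)
$L{\left(q,K \right)} = -6$ ($L{\left(q,K \right)} = \left(-8 - 4\right) + 6 = -12 + 6 = -6$)
$Z{\left(t \right)} = - \frac{t}{6}$
$3 L{\left(4,6 \right)} Z{\left(c \right)} = 3 \left(-6\right) \left(\left(- \frac{1}{6}\right) 0\right) = \left(-18\right) 0 = 0$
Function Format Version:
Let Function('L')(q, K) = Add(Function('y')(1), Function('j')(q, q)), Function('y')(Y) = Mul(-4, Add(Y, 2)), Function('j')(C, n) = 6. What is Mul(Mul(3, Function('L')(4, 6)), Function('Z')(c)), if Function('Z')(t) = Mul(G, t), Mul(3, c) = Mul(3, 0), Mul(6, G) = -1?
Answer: 0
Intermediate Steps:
G = Rational(-1, 6) (G = Mul(Rational(1, 6), -1) = Rational(-1, 6) ≈ -0.16667)
c = 0 (c = Mul(Rational(1, 3), Mul(3, 0)) = Mul(Rational(1, 3), 0) = 0)
Function('y')(Y) = Add(-8, Mul(-4, Y)) (Function('y')(Y) = Mul(-4, Add(2, Y)) = Add(-8, Mul(-4, Y)))
Function('L')(q, K) = -6 (Function('L')(q, K) = Add(Add(-8, Mul(-4, 1)), 6) = Add(Add(-8, -4), 6) = Add(-12, 6) = -6)
Function('Z')(t) = Mul(Rational(-1, 6), t)
Mul(Mul(3, Function('L')(4, 6)), Function('Z')(c)) = Mul(Mul(3, -6), Mul(Rational(-1, 6), 0)) = Mul(-18, 0) = 0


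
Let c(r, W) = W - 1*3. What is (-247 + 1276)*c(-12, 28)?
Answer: 25725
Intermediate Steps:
c(r, W) = -3 + W (c(r, W) = W - 3 = -3 + W)
(-247 + 1276)*c(-12, 28) = (-247 + 1276)*(-3 + 28) = 1029*25 = 25725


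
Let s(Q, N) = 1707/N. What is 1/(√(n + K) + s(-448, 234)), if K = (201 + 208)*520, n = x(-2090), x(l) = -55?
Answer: -44382/1293286739 + 273780*√105/1293286739 ≈ 0.0021349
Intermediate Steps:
n = -55
K = 212680 (K = 409*520 = 212680)
1/(√(n + K) + s(-448, 234)) = 1/(√(-55 + 212680) + 1707/234) = 1/(√212625 + 1707*(1/234)) = 1/(45*√105 + 569/78) = 1/(569/78 + 45*√105)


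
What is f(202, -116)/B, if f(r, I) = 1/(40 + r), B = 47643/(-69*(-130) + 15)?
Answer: 2995/3843202 ≈ 0.00077930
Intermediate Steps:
B = 15881/2995 (B = 47643/(8970 + 15) = 47643/8985 = 47643*(1/8985) = 15881/2995 ≈ 5.3025)
f(202, -116)/B = 1/((40 + 202)*(15881/2995)) = (2995/15881)/242 = (1/242)*(2995/15881) = 2995/3843202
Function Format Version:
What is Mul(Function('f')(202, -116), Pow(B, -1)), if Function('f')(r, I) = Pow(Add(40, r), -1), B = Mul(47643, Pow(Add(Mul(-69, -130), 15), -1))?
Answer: Rational(2995, 3843202) ≈ 0.00077930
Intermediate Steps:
B = Rational(15881, 2995) (B = Mul(47643, Pow(Add(8970, 15), -1)) = Mul(47643, Pow(8985, -1)) = Mul(47643, Rational(1, 8985)) = Rational(15881, 2995) ≈ 5.3025)
Mul(Function('f')(202, -116), Pow(B, -1)) = Mul(Pow(Add(40, 202), -1), Pow(Rational(15881, 2995), -1)) = Mul(Pow(242, -1), Rational(2995, 15881)) = Mul(Rational(1, 242), Rational(2995, 15881)) = Rational(2995, 3843202)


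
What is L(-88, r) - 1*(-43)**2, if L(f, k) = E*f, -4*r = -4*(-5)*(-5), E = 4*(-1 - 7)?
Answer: 967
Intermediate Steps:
E = -32 (E = 4*(-8) = -32)
r = 25 (r = -(-4*(-5))*(-5)/4 = -5*(-5) = -1/4*(-100) = 25)
L(f, k) = -32*f
L(-88, r) - 1*(-43)**2 = -32*(-88) - 1*(-43)**2 = 2816 - 1*1849 = 2816 - 1849 = 967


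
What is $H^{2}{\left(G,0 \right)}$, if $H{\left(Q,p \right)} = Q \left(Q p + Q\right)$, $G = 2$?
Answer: $16$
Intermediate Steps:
$H{\left(Q,p \right)} = Q \left(Q + Q p\right)$
$H^{2}{\left(G,0 \right)} = \left(2^{2} \left(1 + 0\right)\right)^{2} = \left(4 \cdot 1\right)^{2} = 4^{2} = 16$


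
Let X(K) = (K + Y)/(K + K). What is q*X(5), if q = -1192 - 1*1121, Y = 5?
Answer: -2313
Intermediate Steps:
X(K) = (5 + K)/(2*K) (X(K) = (K + 5)/(K + K) = (5 + K)/((2*K)) = (5 + K)*(1/(2*K)) = (5 + K)/(2*K))
q = -2313 (q = -1192 - 1121 = -2313)
q*X(5) = -2313*(5 + 5)/(2*5) = -2313*10/(2*5) = -2313*1 = -2313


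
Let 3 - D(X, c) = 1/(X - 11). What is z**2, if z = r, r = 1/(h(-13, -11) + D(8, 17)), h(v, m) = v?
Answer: 9/841 ≈ 0.010702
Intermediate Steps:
D(X, c) = 3 - 1/(-11 + X) (D(X, c) = 3 - 1/(X - 11) = 3 - 1/(-11 + X))
r = -3/29 (r = 1/(-13 + (-34 + 3*8)/(-11 + 8)) = 1/(-13 + (-34 + 24)/(-3)) = 1/(-13 - 1/3*(-10)) = 1/(-13 + 10/3) = 1/(-29/3) = -3/29 ≈ -0.10345)
z = -3/29 ≈ -0.10345
z**2 = (-3/29)**2 = 9/841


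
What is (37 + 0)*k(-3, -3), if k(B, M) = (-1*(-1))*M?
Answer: -111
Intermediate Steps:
k(B, M) = M (k(B, M) = 1*M = M)
(37 + 0)*k(-3, -3) = (37 + 0)*(-3) = 37*(-3) = -111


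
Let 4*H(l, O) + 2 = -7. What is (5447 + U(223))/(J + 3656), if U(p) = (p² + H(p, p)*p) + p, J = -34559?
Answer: -219589/123612 ≈ -1.7764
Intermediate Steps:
H(l, O) = -9/4 (H(l, O) = -½ + (¼)*(-7) = -½ - 7/4 = -9/4)
U(p) = p² - 5*p/4 (U(p) = (p² - 9*p/4) + p = p² - 5*p/4)
(5447 + U(223))/(J + 3656) = (5447 + (¼)*223*(-5 + 4*223))/(-34559 + 3656) = (5447 + (¼)*223*(-5 + 892))/(-30903) = (5447 + (¼)*223*887)*(-1/30903) = (5447 + 197801/4)*(-1/30903) = (219589/4)*(-1/30903) = -219589/123612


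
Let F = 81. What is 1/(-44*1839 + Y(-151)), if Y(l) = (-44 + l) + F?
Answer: -1/81030 ≈ -1.2341e-5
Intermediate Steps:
Y(l) = 37 + l (Y(l) = (-44 + l) + 81 = 37 + l)
1/(-44*1839 + Y(-151)) = 1/(-44*1839 + (37 - 151)) = 1/(-80916 - 114) = 1/(-81030) = -1/81030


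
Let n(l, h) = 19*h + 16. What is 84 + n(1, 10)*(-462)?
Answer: -95088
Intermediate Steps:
n(l, h) = 16 + 19*h
84 + n(1, 10)*(-462) = 84 + (16 + 19*10)*(-462) = 84 + (16 + 190)*(-462) = 84 + 206*(-462) = 84 - 95172 = -95088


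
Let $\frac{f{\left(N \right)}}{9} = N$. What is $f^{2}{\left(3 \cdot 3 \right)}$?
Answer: $6561$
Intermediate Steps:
$f{\left(N \right)} = 9 N$
$f^{2}{\left(3 \cdot 3 \right)} = \left(9 \cdot 3 \cdot 3\right)^{2} = \left(9 \cdot 9\right)^{2} = 81^{2} = 6561$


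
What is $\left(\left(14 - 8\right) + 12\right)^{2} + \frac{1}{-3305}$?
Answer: $\frac{1070819}{3305} \approx 324.0$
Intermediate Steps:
$\left(\left(14 - 8\right) + 12\right)^{2} + \frac{1}{-3305} = \left(\left(14 - 8\right) + 12\right)^{2} - \frac{1}{3305} = \left(6 + 12\right)^{2} - \frac{1}{3305} = 18^{2} - \frac{1}{3305} = 324 - \frac{1}{3305} = \frac{1070819}{3305}$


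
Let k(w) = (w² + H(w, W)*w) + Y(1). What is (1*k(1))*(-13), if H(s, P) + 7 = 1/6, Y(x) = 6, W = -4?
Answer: -13/6 ≈ -2.1667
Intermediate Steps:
H(s, P) = -41/6 (H(s, P) = -7 + 1/6 = -7 + ⅙ = -41/6)
k(w) = 6 + w² - 41*w/6 (k(w) = (w² - 41*w/6) + 6 = 6 + w² - 41*w/6)
(1*k(1))*(-13) = (1*(6 + 1² - 41/6*1))*(-13) = (1*(6 + 1 - 41/6))*(-13) = (1*(⅙))*(-13) = (⅙)*(-13) = -13/6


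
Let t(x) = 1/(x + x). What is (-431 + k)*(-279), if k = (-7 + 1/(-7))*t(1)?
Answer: 848718/7 ≈ 1.2125e+5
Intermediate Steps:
t(x) = 1/(2*x)
k = -25/7 (k = (-7 + 1/(-7))*((1/2)/1) = (-7 - 1/7)*((1/2)*1) = -50/7*1/2 = -25/7 ≈ -3.5714)
(-431 + k)*(-279) = (-431 - 25/7)*(-279) = -3042/7*(-279) = 848718/7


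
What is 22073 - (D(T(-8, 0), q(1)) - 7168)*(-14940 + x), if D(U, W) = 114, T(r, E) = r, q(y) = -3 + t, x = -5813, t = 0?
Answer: -146369589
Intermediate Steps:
q(y) = -3 (q(y) = -3 + 0 = -3)
22073 - (D(T(-8, 0), q(1)) - 7168)*(-14940 + x) = 22073 - (114 - 7168)*(-14940 - 5813) = 22073 - (-7054)*(-20753) = 22073 - 1*146391662 = 22073 - 146391662 = -146369589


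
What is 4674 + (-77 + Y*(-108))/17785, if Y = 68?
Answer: 83119669/17785 ≈ 4673.6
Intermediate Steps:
4674 + (-77 + Y*(-108))/17785 = 4674 + (-77 + 68*(-108))/17785 = 4674 + (-77 - 7344)*(1/17785) = 4674 - 7421*1/17785 = 4674 - 7421/17785 = 83119669/17785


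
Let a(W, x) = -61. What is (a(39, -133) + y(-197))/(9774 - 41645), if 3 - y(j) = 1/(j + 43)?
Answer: 8931/4908134 ≈ 0.0018196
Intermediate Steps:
y(j) = 3 - 1/(43 + j) (y(j) = 3 - 1/(j + 43) = 3 - 1/(43 + j))
(a(39, -133) + y(-197))/(9774 - 41645) = (-61 + (128 + 3*(-197))/(43 - 197))/(9774 - 41645) = (-61 + (128 - 591)/(-154))/(-31871) = (-61 - 1/154*(-463))*(-1/31871) = (-61 + 463/154)*(-1/31871) = -8931/154*(-1/31871) = 8931/4908134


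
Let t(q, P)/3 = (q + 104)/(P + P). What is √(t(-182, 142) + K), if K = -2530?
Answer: I*√51031534/142 ≈ 50.307*I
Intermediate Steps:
t(q, P) = 3*(104 + q)/(2*P) (t(q, P) = 3*((q + 104)/(P + P)) = 3*((104 + q)/((2*P))) = 3*((104 + q)*(1/(2*P))) = 3*((104 + q)/(2*P)) = 3*(104 + q)/(2*P))
√(t(-182, 142) + K) = √((3/2)*(104 - 182)/142 - 2530) = √((3/2)*(1/142)*(-78) - 2530) = √(-117/142 - 2530) = √(-359377/142) = I*√51031534/142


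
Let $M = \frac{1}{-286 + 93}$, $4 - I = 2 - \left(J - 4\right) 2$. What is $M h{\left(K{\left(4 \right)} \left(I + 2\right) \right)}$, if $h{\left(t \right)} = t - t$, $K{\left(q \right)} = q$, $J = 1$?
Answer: $0$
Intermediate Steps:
$I = -4$ ($I = 4 - \left(2 - \left(1 - 4\right) 2\right) = 4 - \left(2 - \left(-3\right) 2\right) = 4 - \left(2 - -6\right) = 4 - \left(2 + 6\right) = 4 - 8 = -4$)
$M = - \frac{1}{193}$ ($M = \frac{1}{-193} = - \frac{1}{193} \approx -0.0051813$)
$h{\left(t \right)} = 0$
$M h{\left(K{\left(4 \right)} \left(I + 2\right) \right)} = \left(- \frac{1}{193}\right) 0 = 0$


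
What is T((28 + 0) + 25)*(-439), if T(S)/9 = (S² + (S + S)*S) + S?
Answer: -33504480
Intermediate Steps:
T(S) = 9*S + 27*S² (T(S) = 9*((S² + (S + S)*S) + S) = 9*((S² + (2*S)*S) + S) = 9*((S² + 2*S²) + S) = 9*(3*S² + S) = 9*(S + 3*S²) = 9*S + 27*S²)
T((28 + 0) + 25)*(-439) = (9*((28 + 0) + 25)*(1 + 3*((28 + 0) + 25)))*(-439) = (9*(28 + 25)*(1 + 3*(28 + 25)))*(-439) = (9*53*(1 + 3*53))*(-439) = (9*53*(1 + 159))*(-439) = (9*53*160)*(-439) = 76320*(-439) = -33504480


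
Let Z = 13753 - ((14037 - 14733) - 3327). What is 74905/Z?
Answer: 74905/17776 ≈ 4.2138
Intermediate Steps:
Z = 17776 (Z = 13753 - (-696 - 3327) = 13753 - 1*(-4023) = 13753 + 4023 = 17776)
74905/Z = 74905/17776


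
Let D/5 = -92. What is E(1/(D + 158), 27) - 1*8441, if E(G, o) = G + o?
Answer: -2541029/302 ≈ -8414.0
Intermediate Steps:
D = -460 (D = 5*(-92) = -460)
E(1/(D + 158), 27) - 1*8441 = (1/(-460 + 158) + 27) - 1*8441 = (1/(-302) + 27) - 8441 = (-1/302 + 27) - 8441 = 8153/302 - 8441 = -2541029/302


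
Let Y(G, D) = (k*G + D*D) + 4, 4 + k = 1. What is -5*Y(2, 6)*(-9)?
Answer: 1530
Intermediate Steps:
k = -3 (k = -4 + 1 = -3)
Y(G, D) = 4 + D**2 - 3*G (Y(G, D) = (-3*G + D*D) + 4 = (-3*G + D**2) + 4 = (D**2 - 3*G) + 4 = 4 + D**2 - 3*G)
-5*Y(2, 6)*(-9) = -5*(4 + 6**2 - 3*2)*(-9) = -5*(4 + 36 - 6)*(-9) = -5*34*(-9) = -170*(-9) = 1530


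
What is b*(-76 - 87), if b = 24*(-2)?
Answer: 7824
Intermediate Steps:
b = -48
b*(-76 - 87) = -48*(-76 - 87) = -48*(-163) = 7824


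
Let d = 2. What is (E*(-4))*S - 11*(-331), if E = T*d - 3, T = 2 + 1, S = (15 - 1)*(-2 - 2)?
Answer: 4313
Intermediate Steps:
S = -56 (S = 14*(-4) = -56)
T = 3
E = 3 (E = 3*2 - 3 = 6 - 3 = 3)
(E*(-4))*S - 11*(-331) = (3*(-4))*(-56) - 11*(-331) = -12*(-56) + 3641 = 672 + 3641 = 4313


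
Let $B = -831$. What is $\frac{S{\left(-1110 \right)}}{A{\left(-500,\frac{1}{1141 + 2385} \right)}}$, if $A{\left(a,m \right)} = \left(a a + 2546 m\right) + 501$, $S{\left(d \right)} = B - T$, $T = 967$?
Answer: $- \frac{1584937}{220817268} \approx -0.0071776$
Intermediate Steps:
$S{\left(d \right)} = -1798$ ($S{\left(d \right)} = -831 - 967 = -1798$)
$A{\left(a,m \right)} = 501 + a^{2} + 2546 m$ ($A{\left(a,m \right)} = \left(a^{2} + 2546 m\right) + 501 = 501 + a^{2} + 2546 m$)
$\frac{S{\left(-1110 \right)}}{A{\left(-500,\frac{1}{1141 + 2385} \right)}} = - \frac{1798}{501 + \left(-500\right)^{2} + \frac{2546}{1141 + 2385}} = - \frac{1798}{501 + 250000 + \frac{2546}{3526}} = - \frac{1798}{501 + 250000 + 2546 \cdot \frac{1}{3526}} = - \frac{1798}{501 + 250000 + \frac{1273}{1763}} = - \frac{1798}{\frac{441634536}{1763}} = \left(-1798\right) \frac{1763}{441634536} = - \frac{1584937}{220817268}$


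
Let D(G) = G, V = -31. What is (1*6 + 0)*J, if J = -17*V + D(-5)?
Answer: 3132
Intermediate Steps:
J = 522 (J = -17*(-31) - 5 = 527 - 5 = 522)
(1*6 + 0)*J = (1*6 + 0)*522 = (6 + 0)*522 = 6*522 = 3132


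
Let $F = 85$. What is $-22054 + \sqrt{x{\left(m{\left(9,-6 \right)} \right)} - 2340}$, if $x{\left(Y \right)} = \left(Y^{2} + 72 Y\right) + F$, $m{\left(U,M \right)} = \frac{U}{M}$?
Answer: $-22054 + \frac{i \sqrt{9443}}{2} \approx -22054.0 + 48.588 i$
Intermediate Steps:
$x{\left(Y \right)} = 85 + Y^{2} + 72 Y$ ($x{\left(Y \right)} = \left(Y^{2} + 72 Y\right) + 85 = 85 + Y^{2} + 72 Y$)
$-22054 + \sqrt{x{\left(m{\left(9,-6 \right)} \right)} - 2340} = -22054 + \sqrt{\left(85 + \left(\frac{9}{-6}\right)^{2} + 72 \frac{9}{-6}\right) - 2340} = -22054 + \sqrt{\left(85 + \left(9 \left(- \frac{1}{6}\right)\right)^{2} + 72 \cdot 9 \left(- \frac{1}{6}\right)\right) - 2340} = -22054 + \sqrt{\left(85 + \left(- \frac{3}{2}\right)^{2} + 72 \left(- \frac{3}{2}\right)\right) - 2340} = -22054 + \sqrt{\left(85 + \frac{9}{4} - 108\right) - 2340} = -22054 + \sqrt{- \frac{83}{4} - 2340} = -22054 + \sqrt{- \frac{9443}{4}} = -22054 + \frac{i \sqrt{9443}}{2}$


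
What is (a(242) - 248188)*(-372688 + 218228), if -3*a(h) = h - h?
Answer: 38335118480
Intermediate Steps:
a(h) = 0 (a(h) = -(h - h)/3 = -1/3*0 = 0)
(a(242) - 248188)*(-372688 + 218228) = (0 - 248188)*(-372688 + 218228) = -248188*(-154460) = 38335118480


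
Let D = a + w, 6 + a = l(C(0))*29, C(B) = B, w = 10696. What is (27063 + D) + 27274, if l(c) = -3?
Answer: 64940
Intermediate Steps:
a = -93 (a = -6 - 3*29 = -6 - 87 = -93)
D = 10603 (D = -93 + 10696 = 10603)
(27063 + D) + 27274 = (27063 + 10603) + 27274 = 37666 + 27274 = 64940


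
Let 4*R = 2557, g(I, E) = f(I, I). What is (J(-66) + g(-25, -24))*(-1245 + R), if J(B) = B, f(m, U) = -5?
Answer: 172033/4 ≈ 43008.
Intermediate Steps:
g(I, E) = -5
R = 2557/4 (R = (¼)*2557 = 2557/4 ≈ 639.25)
(J(-66) + g(-25, -24))*(-1245 + R) = (-66 - 5)*(-1245 + 2557/4) = -71*(-2423/4) = 172033/4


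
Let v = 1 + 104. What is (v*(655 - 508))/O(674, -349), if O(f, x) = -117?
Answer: -1715/13 ≈ -131.92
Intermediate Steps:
v = 105
(v*(655 - 508))/O(674, -349) = (105*(655 - 508))/(-117) = (105*147)*(-1/117) = 15435*(-1/117) = -1715/13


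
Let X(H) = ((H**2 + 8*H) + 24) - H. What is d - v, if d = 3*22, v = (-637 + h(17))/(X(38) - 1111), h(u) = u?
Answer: 41738/623 ≈ 66.995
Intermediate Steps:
X(H) = 24 + H**2 + 7*H (X(H) = (24 + H**2 + 8*H) - H = 24 + H**2 + 7*H)
v = -620/623 (v = (-637 + 17)/((24 + 38**2 + 7*38) - 1111) = -620/((24 + 1444 + 266) - 1111) = -620/(1734 - 1111) = -620/623 ≈ -0.99518)
d = 66
d - v = 66 - 1*(-620/623) = 66 + 620/623 = 41738/623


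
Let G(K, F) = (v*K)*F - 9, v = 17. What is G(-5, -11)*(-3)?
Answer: -2778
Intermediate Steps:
G(K, F) = -9 + 17*F*K (G(K, F) = (17*K)*F - 9 = 17*F*K - 9 = -9 + 17*F*K)
G(-5, -11)*(-3) = (-9 + 17*(-11)*(-5))*(-3) = (-9 + 935)*(-3) = 926*(-3) = -2778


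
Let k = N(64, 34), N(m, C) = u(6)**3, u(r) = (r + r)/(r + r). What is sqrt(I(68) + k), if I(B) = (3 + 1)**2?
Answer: sqrt(17) ≈ 4.1231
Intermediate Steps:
u(r) = 1 (u(r) = (2*r)/((2*r)) = (2*r)*(1/(2*r)) = 1)
N(m, C) = 1 (N(m, C) = 1**3 = 1)
I(B) = 16 (I(B) = 4**2 = 16)
k = 1
sqrt(I(68) + k) = sqrt(16 + 1) = sqrt(17)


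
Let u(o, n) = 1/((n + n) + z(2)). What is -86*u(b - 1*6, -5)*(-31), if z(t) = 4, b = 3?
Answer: -1333/3 ≈ -444.33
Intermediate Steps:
u(o, n) = 1/(4 + 2*n) (u(o, n) = 1/((n + n) + 4) = 1/(2*n + 4) = 1/(4 + 2*n))
-86*u(b - 1*6, -5)*(-31) = -43/(2 - 5)*(-31) = -43/(-3)*(-31) = -43*(-1)/3*(-31) = -86*(-1/6)*(-31) = (43/3)*(-31) = -1333/3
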